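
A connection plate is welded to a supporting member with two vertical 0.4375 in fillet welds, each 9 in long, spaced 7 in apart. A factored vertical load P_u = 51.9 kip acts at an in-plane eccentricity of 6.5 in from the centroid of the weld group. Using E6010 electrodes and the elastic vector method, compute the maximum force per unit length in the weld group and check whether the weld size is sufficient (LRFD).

E60XX → F_EXX = 60 ksi.
Total weld length L_w = 18 in. Treat welds as unit-width lines.
Polar moment about centroid: J = 2[d³/12 + d(b/2)²] = 2[9³/12 + 9×3.5²] = 342 in³.
Direct shear f_v = P/L_w = 51.9 / 18 = 2.883 kip/in (vertical).
Torsion M = P·e = 51.9 × 6.5 = 337.35 kip·in.
Critical point at (x, y) = (3.5, 4.5) from centroid. f_tx = M·y/J = 4.439 kip/in; f_ty = M·x/J = 3.452 kip/in.
Resultant f_max = √[f_tx² + (f_v + f_ty)²] = √[4.439² + (2.883 + 3.452)²] = 7.736 kip/in.
Capacity per unit length: φr_n = 0.75 × 0.6 × 60 × (0.707 × 0.4375) = 8.351 kip/in.
7.736 ≤ 8.351 → adequate.

f_max ≈ 7.74 kip/in; adequate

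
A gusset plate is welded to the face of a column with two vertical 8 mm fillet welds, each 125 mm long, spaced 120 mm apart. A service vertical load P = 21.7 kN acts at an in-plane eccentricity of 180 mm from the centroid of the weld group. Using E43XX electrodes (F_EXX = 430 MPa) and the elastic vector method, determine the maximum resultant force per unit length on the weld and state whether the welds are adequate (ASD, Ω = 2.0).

f_max ≈ 342 N/mm; adequate

Total weld length L_w = 250 mm. Treat welds as unit-width lines.
Polar moment about centroid: J = 2[d³/12 + d(b/2)²] = 2[125³/12 + 125×60²] = 1226000 mm³.
Direct shear f_v = P/L_w = 21.7×10³ / 250 = 86.8 N/mm (vertical).
Torsion M = P·e = 21.7×10³ × 180 = 3906000 N·mm.
Critical point at (x, y) = (60, 62.5) from centroid. f_tx = M·y/J = 199.2 N/mm; f_ty = M·x/J = 191.2 N/mm.
Resultant f_max = √[f_tx² + (f_v + f_ty)²] = √[199.2² + (86.8 + 191.2)²] = 342 N/mm.
Capacity per unit length: r_n/Ω = (1/2.0) × 0.6 × 430 × (0.707 × 8) = 729.6 N/mm.
342 ≤ 729.6 → adequate.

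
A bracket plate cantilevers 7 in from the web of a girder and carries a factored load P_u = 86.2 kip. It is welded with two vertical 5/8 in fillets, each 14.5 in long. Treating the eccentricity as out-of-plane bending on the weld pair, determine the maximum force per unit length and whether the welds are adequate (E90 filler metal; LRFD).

f_max ≈ 9.11 kip/in; adequate

E90XX → F_EXX = 90 ksi.
L_w = 2 × 14.5 = 29 in; section modulus (unit throat) S = 2 × L²/6 = 70.08 in².
Direct shear f_v = P/L_w = 86.2/29 = 2.972 kip/in.
Moment M = P × e = 86.2 × 7 = 603.4 kip·in; bending f_b = M/S = 8.61 kip/in.
f_max = √(f_v² + f_b²) = √(2.972² + 8.61²) = 9.108 kip/in.
φr_n = 0.75 × 0.6 × 90 × (0.707 × 0.625) = 17.9 kip/in → adequate.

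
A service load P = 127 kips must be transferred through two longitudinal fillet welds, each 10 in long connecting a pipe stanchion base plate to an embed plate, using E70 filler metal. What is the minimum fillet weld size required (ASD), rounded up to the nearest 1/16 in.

E70XX → F_EXX = 70 ksi.
Total weld length L = 20 in.
Required throat t_e = P × Ω / (0.6 F_EXX × L) = 127 × 2.0 / (0.6 × 70 × 20) = 0.3024 in.
Required leg w = t_e / 0.707 = 0.4277 in → use 7/16 in.

w = 7/16 in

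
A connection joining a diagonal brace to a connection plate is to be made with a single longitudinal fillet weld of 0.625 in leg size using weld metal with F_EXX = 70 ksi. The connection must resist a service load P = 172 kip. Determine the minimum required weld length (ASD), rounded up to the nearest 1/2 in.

L = 19 in

Throat t_e = 0.707 × 0.625 = 0.4419 in.
r_n/Ω = (0.6 × 70 × 0.4419) / 2.0 = 9.279 kip/in.
L_req = P / (r_n/Ω) = 172 / 9.279 = 18.54 in total.
Round up → use L = 19 in.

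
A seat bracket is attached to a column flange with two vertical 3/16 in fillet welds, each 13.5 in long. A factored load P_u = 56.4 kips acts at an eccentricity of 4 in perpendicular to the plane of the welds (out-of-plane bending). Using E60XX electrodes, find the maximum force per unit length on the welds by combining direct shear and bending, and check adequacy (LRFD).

E60XX → F_EXX = 60 ksi.
L_w = 2 × 13.5 = 27 in; section modulus (unit throat) S = 2 × L²/6 = 60.75 in².
Direct shear f_v = P/L_w = 56.4/27 = 2.089 kip/in.
Moment M = P × e = 56.4 × 4 = 225.6 kip·in; bending f_b = M/S = 3.714 kip/in.
f_max = √(f_v² + f_b²) = √(2.089² + 3.714²) = 4.261 kip/in.
φr_n = 0.75 × 0.6 × 60 × (0.707 × 0.1875) = 3.579 kip/in → NOT adequate.

f_max ≈ 4.26 kip/in; NOT adequate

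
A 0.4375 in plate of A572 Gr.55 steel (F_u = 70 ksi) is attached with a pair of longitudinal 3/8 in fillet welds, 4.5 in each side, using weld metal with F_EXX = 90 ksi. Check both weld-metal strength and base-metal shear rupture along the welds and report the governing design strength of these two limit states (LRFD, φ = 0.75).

t_e = 0.707 × 0.375 = 0.2651 in; L = 9 in.
Weld metal: φR_n = 0.75 × 0.6 × 90 × 0.2651 × 9 = 96.64 kips.
Base metal (shear rupture): φR_n = 0.75 × 0.6 × 70 × 0.4375 × 9 = 124 kips.
Governing: weld metal.

φR_n ≈ 96.6 kips (weld metal governs)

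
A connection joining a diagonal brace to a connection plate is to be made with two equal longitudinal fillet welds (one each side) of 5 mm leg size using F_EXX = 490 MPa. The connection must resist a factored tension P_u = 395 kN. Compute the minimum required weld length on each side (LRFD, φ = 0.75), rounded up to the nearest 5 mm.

L = 255 mm on each side

Throat t_e = 0.707 × 5 = 3.535 mm.
φr_n = 0.75 × 0.6 × 490 × 3.535 × 10⁻³ = 0.7795 kN/mm.
L_req = P_u / φr_n = 395 / 0.7795 = 506.8 mm total.
Per side: 506.8 / 2 = 253.4 mm.
Round up → use L = 255 mm on each side.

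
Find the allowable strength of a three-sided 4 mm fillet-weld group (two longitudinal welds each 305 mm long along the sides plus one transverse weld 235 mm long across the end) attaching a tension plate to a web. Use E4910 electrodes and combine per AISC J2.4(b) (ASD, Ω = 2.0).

R_n/Ω ≈ 362 kN

E49XX → F_EXX = 490 MPa.
t_e = 0.707 × 4 = 2.828 mm.
R_nwl = 0.6 × 490 × 2.828 × 610 × 10⁻³ = 507.2 kN (longitudinal, 2 welds).
R_nwt = 0.6 × 490 × 2.828 × 235 × 10⁻³ = 195.4 kN (transverse, base value).
(i) R_nwl + R_nwt = 702.6 kN; (ii) 0.85 R_nwl + 1.5 R_nwt = 724.2 kN.
R_n = max = 724.2 kN [governs: (ii)]; R_n/Ω = 362.1 kN.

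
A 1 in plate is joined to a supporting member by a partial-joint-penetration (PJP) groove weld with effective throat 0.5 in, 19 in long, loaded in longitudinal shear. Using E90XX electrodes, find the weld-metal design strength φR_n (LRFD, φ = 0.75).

φR_n ≈ 385 kips

E90XX → F_EXX = 90 ksi.
Effective throat (given) t_e = 0.5 in.
A_we = 0.5 × 19 = 9.5 in².
F_nw = 0.6 F_EXX = 54 ksi.
φR_n = 0.75 × 54 × 9.5 = 384.8 kips.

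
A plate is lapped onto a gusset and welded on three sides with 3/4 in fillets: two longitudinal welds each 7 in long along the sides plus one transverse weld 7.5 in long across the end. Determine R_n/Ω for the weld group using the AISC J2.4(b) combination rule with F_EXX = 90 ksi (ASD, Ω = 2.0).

R_n/Ω ≈ 331 kip

t_e = 0.707 × 0.75 = 0.5302 in.
R_nwl = 0.6 × 90 × 0.5302 × 14 = 400.9 kip (longitudinal, 2 welds).
R_nwt = 0.6 × 90 × 0.5302 × 7.5 = 214.8 kip (transverse, base value).
(i) R_nwl + R_nwt = 615.6 kip; (ii) 0.85 R_nwl + 1.5 R_nwt = 662.9 kip.
R_n = max = 662.9 kip [governs: (ii)]; R_n/Ω = 331.4 kip.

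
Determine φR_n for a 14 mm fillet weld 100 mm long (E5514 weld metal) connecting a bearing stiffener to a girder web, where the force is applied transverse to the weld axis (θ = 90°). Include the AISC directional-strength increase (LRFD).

φR_n ≈ 367 kN

E55XX → F_EXX = 550 MPa.
t_e = 0.707 × 14 = 9.898 mm; A_we = 9.898 × 100 = 989.8 mm².
Directional factor: 1.0 + 0.5 sin^1.5(90°) = 1.5.
F_nw = 0.6 × 550 × 1.5 = 495 MPa.
φR_n = 0.75 × 495 × 989.8 × 10⁻³ = 367.5 kN.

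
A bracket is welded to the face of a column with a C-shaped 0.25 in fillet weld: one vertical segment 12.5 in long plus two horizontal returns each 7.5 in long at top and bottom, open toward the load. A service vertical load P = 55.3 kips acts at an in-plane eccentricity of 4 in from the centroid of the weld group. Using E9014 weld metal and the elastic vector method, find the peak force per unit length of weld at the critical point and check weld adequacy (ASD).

E90XX → F_EXX = 90 ksi.
Total weld length L_w = 27.5 in. Treat welds as unit-width lines.
Centroid: x̄ = 2×7.5×3.75 / 27.5 = 2.045 in from the vertical weld.
Polar moment about centroid: J = I_x + I_y = [12.5³/12 + 2×7.5×6.25²] + [12.5×2.045² + 2(7.5³/12 + 7.5×1.705²)] = 914.9 in³.
Direct shear f_v = P/L_w = 55.3 / 27.5 = 2.011 kip/in (vertical).
Torsion M = P·e = 55.3 × 4 = 221.2 kip·in.
Critical point at (x, y) = (5.455, 6.25) from centroid. f_tx = M·y/J = 1.511 kip/in; f_ty = M·x/J = 1.319 kip/in.
Resultant f_max = √[f_tx² + (f_v + f_ty)²] = √[1.511² + (2.011 + 1.319)²] = 3.657 kip/in.
Capacity per unit length: r_n/Ω = (1/2.0) × 0.6 × 90 × (0.707 × 0.25) = 4.772 kip/in.
3.657 ≤ 4.772 → adequate.

f_max ≈ 3.66 kip/in; adequate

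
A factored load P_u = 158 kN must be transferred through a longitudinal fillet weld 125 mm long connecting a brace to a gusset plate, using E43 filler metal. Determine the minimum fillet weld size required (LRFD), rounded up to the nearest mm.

E43XX → F_EXX = 430 MPa.
Total weld length L = 125 mm.
Required throat t_e = P_u / (φ × 0.6 F_EXX × L) = 158 / (0.75 × 0.6 × 430 × 125 × 10⁻³) = 6.532 mm.
Required leg w = t_e / 0.707 = 9.239 mm → use 10 mm.

w = 10 mm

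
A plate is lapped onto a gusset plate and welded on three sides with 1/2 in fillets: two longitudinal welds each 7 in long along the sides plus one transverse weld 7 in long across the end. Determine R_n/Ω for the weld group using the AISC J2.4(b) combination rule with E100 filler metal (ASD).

R_n/Ω ≈ 238 kips

E100XX → F_EXX = 100 ksi.
t_e = 0.707 × 0.5 = 0.3535 in.
R_nwl = 0.6 × 100 × 0.3535 × 14 = 296.9 kips (longitudinal, 2 welds).
R_nwt = 0.6 × 100 × 0.3535 × 7 = 148.5 kips (transverse, base value).
(i) R_nwl + R_nwt = 445.4 kips; (ii) 0.85 R_nwl + 1.5 R_nwt = 475.1 kips.
R_n = max = 475.1 kips [governs: (ii)]; R_n/Ω = 237.6 kips.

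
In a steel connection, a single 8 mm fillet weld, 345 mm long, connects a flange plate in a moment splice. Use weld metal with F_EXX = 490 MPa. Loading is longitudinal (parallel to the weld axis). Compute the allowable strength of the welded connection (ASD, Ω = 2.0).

Effective throat t_e = 0.707 × 8 = 5.656 mm.
Total length L = 345 mm; A_we = 5.656 × 345 = 1951 mm².
F_nw = 0.6 F_EXX = 0.6 × 490 = 294 MPa.
R_n = 294 × 1951 × 10⁻³ = 573.7 kN; R_n/Ω = 573.7/2.0 = 286.8 kN.

R_n/Ω ≈ 287 kN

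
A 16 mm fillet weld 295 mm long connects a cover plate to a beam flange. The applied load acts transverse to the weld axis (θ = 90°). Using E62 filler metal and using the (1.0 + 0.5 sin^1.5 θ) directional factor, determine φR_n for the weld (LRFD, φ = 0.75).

E62XX → F_EXX = 620 MPa.
t_e = 0.707 × 16 = 11.31 mm; A_we = 11.31 × 295 = 3337 mm².
Directional factor: 1.0 + 0.5 sin^1.5(90°) = 1.5.
F_nw = 0.6 × 620 × 1.5 = 558 MPa.
φR_n = 0.75 × 558 × 3337 × 10⁻³ = 1397 kN.

φR_n ≈ 1400 kN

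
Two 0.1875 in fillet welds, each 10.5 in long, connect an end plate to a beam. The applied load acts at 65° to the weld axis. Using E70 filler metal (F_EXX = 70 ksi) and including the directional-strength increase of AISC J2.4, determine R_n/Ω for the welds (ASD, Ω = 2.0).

t_e = 0.707 × 0.1875 = 0.1326 in; A_we = 0.1326 × 21 = 2.784 in².
Directional factor: 1.0 + 0.5 sin^1.5(65°) = 1.431.
F_nw = 0.6 × 70 × 1.431 = 60.12 ksi.
R_n/Ω = (60.12 × 2.784) / 2.0 = 83.68 kip.

R_n/Ω ≈ 83.7 kip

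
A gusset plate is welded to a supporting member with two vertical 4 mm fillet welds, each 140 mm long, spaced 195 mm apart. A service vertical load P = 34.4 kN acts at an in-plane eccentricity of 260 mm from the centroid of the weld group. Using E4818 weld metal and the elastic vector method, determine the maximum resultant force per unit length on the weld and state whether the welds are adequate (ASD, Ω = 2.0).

f_max ≈ 450 N/mm; NOT adequate

E48XX → F_EXX = 480 MPa.
Total weld length L_w = 280 mm. Treat welds as unit-width lines.
Polar moment about centroid: J = 2[d³/12 + d(b/2)²] = 2[140³/12 + 140×97.5²] = 3119000 mm³.
Direct shear f_v = P/L_w = 34.4×10³ / 280 = 122.9 N/mm (vertical).
Torsion M = P·e = 34.4×10³ × 260 = 8944000 N·mm.
Critical point at (x, y) = (97.5, 70) from centroid. f_tx = M·y/J = 200.7 N/mm; f_ty = M·x/J = 279.6 N/mm.
Resultant f_max = √[f_tx² + (f_v + f_ty)²] = √[200.7² + (122.9 + 279.6)²] = 449.7 N/mm.
Capacity per unit length: r_n/Ω = (1/2.0) × 0.6 × 480 × (0.707 × 4) = 407.2 N/mm.
449.7 > 407.2 → NOT adequate.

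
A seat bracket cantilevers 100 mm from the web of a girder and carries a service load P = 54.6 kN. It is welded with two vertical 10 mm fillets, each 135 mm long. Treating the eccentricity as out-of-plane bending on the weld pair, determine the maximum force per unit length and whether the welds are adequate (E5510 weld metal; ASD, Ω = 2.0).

E55XX → F_EXX = 550 MPa.
L_w = 2 × 135 = 270 mm; section modulus (unit throat) S = 2 × L²/6 = 6075 mm².
Direct shear f_v = P/L_w = 54.6×10³/270 = 202.2 N/mm.
Moment M = P × e = 54.6×10³ × 100 = 5460000 N·mm; bending f_b = M/S = 898.8 N/mm.
f_max = √(f_v² + f_b²) = √(202.2² + 898.8²) = 921.2 N/mm.
r_n/Ω = (1/2.0) × 0.6 × 550 × (0.707 × 10) = 1167 N/mm → adequate.

f_max ≈ 921 N/mm; adequate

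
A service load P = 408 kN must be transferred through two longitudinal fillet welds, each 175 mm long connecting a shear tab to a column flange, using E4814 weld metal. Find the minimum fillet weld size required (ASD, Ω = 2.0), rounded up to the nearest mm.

w = 12 mm

E48XX → F_EXX = 480 MPa.
Total weld length L = 350 mm.
Required throat t_e = P × Ω / (0.6 F_EXX × L) = 408 × 2.0 / (0.6 × 480 × 350 × 10⁻³) = 8.095 mm.
Required leg w = t_e / 0.707 = 11.45 mm → use 12 mm.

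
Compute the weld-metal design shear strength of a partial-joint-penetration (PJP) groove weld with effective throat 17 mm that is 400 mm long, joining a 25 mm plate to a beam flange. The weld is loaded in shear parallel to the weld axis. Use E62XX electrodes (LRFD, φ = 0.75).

E62XX → F_EXX = 620 MPa.
Effective throat (given) t_e = 17 mm.
A_we = 17 × 400 = 6800 mm².
F_nw = 0.6 F_EXX = 372 MPa.
φR_n = 0.75 × 372 × 6800 × 10⁻³ = 1897 kN.

φR_n ≈ 1900 kN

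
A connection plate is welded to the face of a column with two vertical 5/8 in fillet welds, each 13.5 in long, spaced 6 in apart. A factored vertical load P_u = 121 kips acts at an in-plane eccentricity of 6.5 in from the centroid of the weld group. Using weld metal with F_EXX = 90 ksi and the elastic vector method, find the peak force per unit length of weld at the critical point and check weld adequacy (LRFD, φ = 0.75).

Total weld length L_w = 27 in. Treat welds as unit-width lines.
Polar moment about centroid: J = 2[d³/12 + d(b/2)²] = 2[13.5³/12 + 13.5×3²] = 653.1 in³.
Direct shear f_v = P/L_w = 121 / 27 = 4.481 kip/in (vertical).
Torsion M = P·e = 121 × 6.5 = 786.5 kip·in.
Critical point at (x, y) = (3, 6.75) from centroid. f_tx = M·y/J = 8.129 kip/in; f_ty = M·x/J = 3.613 kip/in.
Resultant f_max = √[f_tx² + (f_v + f_ty)²] = √[8.129² + (4.481 + 3.613)²] = 11.47 kip/in.
Capacity per unit length: φr_n = 0.75 × 0.6 × 90 × (0.707 × 0.625) = 17.9 kip/in.
11.47 ≤ 17.9 → adequate.

f_max ≈ 11.5 kip/in; adequate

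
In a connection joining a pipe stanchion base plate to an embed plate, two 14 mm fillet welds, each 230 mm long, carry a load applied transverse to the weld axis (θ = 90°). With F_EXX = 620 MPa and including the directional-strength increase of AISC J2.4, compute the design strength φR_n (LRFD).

φR_n ≈ 1910 kN

t_e = 0.707 × 14 = 9.898 mm; A_we = 9.898 × 460 = 4553 mm².
Directional factor: 1.0 + 0.5 sin^1.5(90°) = 1.5.
F_nw = 0.6 × 620 × 1.5 = 558 MPa.
φR_n = 0.75 × 558 × 4553 × 10⁻³ = 1905 kN.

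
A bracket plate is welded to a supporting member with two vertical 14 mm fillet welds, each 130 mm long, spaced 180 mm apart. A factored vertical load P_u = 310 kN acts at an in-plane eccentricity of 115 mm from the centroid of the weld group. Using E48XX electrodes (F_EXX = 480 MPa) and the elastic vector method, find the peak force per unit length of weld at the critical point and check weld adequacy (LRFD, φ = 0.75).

Total weld length L_w = 260 mm. Treat welds as unit-width lines.
Polar moment about centroid: J = 2[d³/12 + d(b/2)²] = 2[130³/12 + 130×90²] = 2472000 mm³.
Direct shear f_v = P/L_w = 310×10³ / 260 = 1192 N/mm (vertical).
Torsion M = P·e = 310×10³ × 115 = 35650000 N·mm.
Critical point at (x, y) = (90, 65) from centroid. f_tx = M·y/J = 937.3 N/mm; f_ty = M·x/J = 1298 N/mm.
Resultant f_max = √[f_tx² + (f_v + f_ty)²] = √[937.3² + (1192 + 1298)²] = 2661 N/mm.
Capacity per unit length: φr_n = 0.75 × 0.6 × 480 × (0.707 × 14) = 2138 N/mm.
2661 > 2138 → NOT adequate.

f_max ≈ 2660 N/mm; NOT adequate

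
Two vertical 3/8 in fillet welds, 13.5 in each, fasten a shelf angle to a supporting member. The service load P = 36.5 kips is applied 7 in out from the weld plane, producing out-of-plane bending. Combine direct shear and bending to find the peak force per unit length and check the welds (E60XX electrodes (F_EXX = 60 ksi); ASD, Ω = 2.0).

L_w = 2 × 13.5 = 27 in; section modulus (unit throat) S = 2 × L²/6 = 60.75 in².
Direct shear f_v = P/L_w = 36.5/27 = 1.352 kip/in.
Moment M = P × e = 36.5 × 7 = 255.5 kip·in; bending f_b = M/S = 4.206 kip/in.
f_max = √(f_v² + f_b²) = √(1.352² + 4.206²) = 4.418 kip/in.
r_n/Ω = (1/2.0) × 0.6 × 60 × (0.707 × 0.375) = 4.772 kip/in → adequate.

f_max ≈ 4.42 kip/in; adequate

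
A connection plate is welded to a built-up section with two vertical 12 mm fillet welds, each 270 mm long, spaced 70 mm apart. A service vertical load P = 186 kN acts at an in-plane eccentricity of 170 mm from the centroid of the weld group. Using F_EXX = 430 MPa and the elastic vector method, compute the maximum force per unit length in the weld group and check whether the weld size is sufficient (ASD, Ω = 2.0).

Total weld length L_w = 540 mm. Treat welds as unit-width lines.
Polar moment about centroid: J = 2[d³/12 + d(b/2)²] = 2[270³/12 + 270×35²] = 3942000 mm³.
Direct shear f_v = P/L_w = 186×10³ / 540 = 344.4 N/mm (vertical).
Torsion M = P·e = 186×10³ × 170 = 31620000 N·mm.
Critical point at (x, y) = (35, 135) from centroid. f_tx = M·y/J = 1083 N/mm; f_ty = M·x/J = 280.7 N/mm.
Resultant f_max = √[f_tx² + (f_v + f_ty)²] = √[1083² + (344.4 + 280.7)²] = 1250 N/mm.
Capacity per unit length: r_n/Ω = (1/2.0) × 0.6 × 430 × (0.707 × 12) = 1094 N/mm.
1250 > 1094 → NOT adequate.

f_max ≈ 1250 N/mm; NOT adequate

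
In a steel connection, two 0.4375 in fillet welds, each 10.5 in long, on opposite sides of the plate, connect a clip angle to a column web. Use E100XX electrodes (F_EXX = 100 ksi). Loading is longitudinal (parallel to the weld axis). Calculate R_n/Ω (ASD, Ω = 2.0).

Effective throat t_e = 0.707 × 0.4375 = 0.3093 in.
Total length L = 21 in; A_we = 0.3093 × 21 = 6.496 in².
F_nw = 0.6 F_EXX = 0.6 × 100 = 60 ksi.
R_n = 60 × 6.496 = 389.7 kip; R_n/Ω = 389.7/2.0 = 194.9 kip.

R_n/Ω ≈ 195 kip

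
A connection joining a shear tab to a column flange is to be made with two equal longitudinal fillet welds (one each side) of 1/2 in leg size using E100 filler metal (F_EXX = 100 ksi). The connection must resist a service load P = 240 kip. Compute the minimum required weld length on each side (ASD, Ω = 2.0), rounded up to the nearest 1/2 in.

Throat t_e = 0.707 × 0.5 = 0.3535 in.
r_n/Ω = (0.6 × 100 × 0.3535) / 2.0 = 10.6 kip/in.
L_req = P / (r_n/Ω) = 240 / 10.6 = 22.63 in total.
Per side: 22.63 / 2 = 11.32 in.
Round up → use L = 11.5 in on each side.

L = 11.5 in on each side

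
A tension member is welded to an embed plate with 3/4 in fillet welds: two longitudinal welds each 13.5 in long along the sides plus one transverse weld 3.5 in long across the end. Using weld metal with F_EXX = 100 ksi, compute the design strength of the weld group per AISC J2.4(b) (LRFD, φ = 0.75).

t_e = 0.707 × 0.75 = 0.5302 in.
R_nwl = 0.6 × 100 × 0.5302 × 27 = 859 kip (longitudinal, 2 welds).
R_nwt = 0.6 × 100 × 0.5302 × 3.5 = 111.4 kip (transverse, base value).
(i) R_nwl + R_nwt = 970.4 kip; (ii) 0.85 R_nwl + 1.5 R_nwt = 897.2 kip.
R_n = max = 970.4 kip [governs: (i)]; φR_n = 727.8 kip.

φR_n ≈ 728 kip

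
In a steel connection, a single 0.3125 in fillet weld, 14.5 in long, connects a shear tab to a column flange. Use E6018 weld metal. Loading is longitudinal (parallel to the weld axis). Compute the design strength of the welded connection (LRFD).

E60XX → F_EXX = 60 ksi.
Effective throat t_e = 0.707 × 0.3125 = 0.2209 in.
Total length L = 14.5 in; A_we = 0.2209 × 14.5 = 3.204 in².
F_nw = 0.6 F_EXX = 0.6 × 60 = 36 ksi.
φR_n = 0.75 × 36 × 3.204 = 86.5 kip.

φR_n ≈ 86.5 kip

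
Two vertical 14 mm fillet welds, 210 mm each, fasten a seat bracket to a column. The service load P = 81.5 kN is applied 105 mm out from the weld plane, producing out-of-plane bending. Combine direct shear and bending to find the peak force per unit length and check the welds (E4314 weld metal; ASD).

f_max ≈ 614 N/mm; adequate

E43XX → F_EXX = 430 MPa.
L_w = 2 × 210 = 420 mm; section modulus (unit throat) S = 2 × L²/6 = 14700 mm².
Direct shear f_v = P/L_w = 81.5×10³/420 = 194 N/mm.
Moment M = P × e = 81.5×10³ × 105 = 8557500 N·mm; bending f_b = M/S = 582.1 N/mm.
f_max = √(f_v² + f_b²) = √(194² + 582.1²) = 613.6 N/mm.
r_n/Ω = (1/2.0) × 0.6 × 430 × (0.707 × 14) = 1277 N/mm → adequate.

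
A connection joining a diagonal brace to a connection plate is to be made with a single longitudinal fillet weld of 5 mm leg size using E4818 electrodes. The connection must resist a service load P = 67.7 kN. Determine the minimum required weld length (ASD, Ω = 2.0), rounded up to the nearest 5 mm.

E48XX → F_EXX = 480 MPa.
Throat t_e = 0.707 × 5 = 3.535 mm.
r_n/Ω = (0.6 × 480 × 3.535) / 2.0 = 509 N/mm = 0.509 kN/mm.
L_req = P / (r_n/Ω) = 67.7 / 0.509 = 133 mm total.
Round up → use L = 135 mm.

L = 135 mm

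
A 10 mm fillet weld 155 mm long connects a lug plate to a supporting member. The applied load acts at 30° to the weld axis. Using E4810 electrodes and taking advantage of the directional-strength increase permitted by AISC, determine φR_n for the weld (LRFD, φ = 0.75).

φR_n ≈ 279 kN

E48XX → F_EXX = 480 MPa.
t_e = 0.707 × 10 = 7.07 mm; A_we = 7.07 × 155 = 1096 mm².
Directional factor: 1.0 + 0.5 sin^1.5(30°) = 1.177.
F_nw = 0.6 × 480 × 1.177 = 338.9 MPa.
φR_n = 0.75 × 338.9 × 1096 × 10⁻³ = 278.5 kN.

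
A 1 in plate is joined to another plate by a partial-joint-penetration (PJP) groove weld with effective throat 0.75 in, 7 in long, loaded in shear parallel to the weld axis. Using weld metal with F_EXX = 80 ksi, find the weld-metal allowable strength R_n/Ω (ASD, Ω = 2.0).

R_n/Ω ≈ 126 kip

Effective throat (given) t_e = 0.75 in.
A_we = 0.75 × 7 = 5.25 in².
F_nw = 0.6 F_EXX = 48 ksi.
R_n/Ω = (48 × 5.25) / 2.0 = 126 kip.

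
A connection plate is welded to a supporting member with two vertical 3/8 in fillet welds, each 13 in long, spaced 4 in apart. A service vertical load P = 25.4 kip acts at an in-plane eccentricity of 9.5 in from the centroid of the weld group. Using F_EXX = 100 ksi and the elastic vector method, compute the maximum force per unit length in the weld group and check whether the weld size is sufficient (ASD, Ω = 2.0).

Total weld length L_w = 26 in. Treat welds as unit-width lines.
Polar moment about centroid: J = 2[d³/12 + d(b/2)²] = 2[13³/12 + 13×2²] = 470.2 in³.
Direct shear f_v = P/L_w = 25.4 / 26 = 0.9769 kip/in (vertical).
Torsion M = P·e = 25.4 × 9.5 = 241.3 kip·in.
Critical point at (x, y) = (2, 6.5) from centroid. f_tx = M·y/J = 3.336 kip/in; f_ty = M·x/J = 1.026 kip/in.
Resultant f_max = √[f_tx² + (f_v + f_ty)²] = √[3.336² + (0.9769 + 1.026)²] = 3.891 kip/in.
Capacity per unit length: r_n/Ω = (1/2.0) × 0.6 × 100 × (0.707 × 0.375) = 7.954 kip/in.
3.891 ≤ 7.954 → adequate.

f_max ≈ 3.89 kip/in; adequate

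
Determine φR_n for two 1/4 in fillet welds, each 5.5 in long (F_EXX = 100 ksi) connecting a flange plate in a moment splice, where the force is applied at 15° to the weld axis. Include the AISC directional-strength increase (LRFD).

t_e = 0.707 × 0.25 = 0.1767 in; A_we = 0.1767 × 11 = 1.944 in².
Directional factor: 1.0 + 0.5 sin^1.5(15°) = 1.066.
F_nw = 0.6 × 100 × 1.066 = 63.95 ksi.
φR_n = 0.75 × 63.95 × 1.944 = 93.25 kip.

φR_n ≈ 93.3 kip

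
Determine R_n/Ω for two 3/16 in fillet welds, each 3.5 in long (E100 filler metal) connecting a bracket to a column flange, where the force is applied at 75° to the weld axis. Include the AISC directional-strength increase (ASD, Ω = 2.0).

E100XX → F_EXX = 100 ksi.
t_e = 0.707 × 0.1875 = 0.1326 in; A_we = 0.1326 × 7 = 0.9279 in².
Directional factor: 1.0 + 0.5 sin^1.5(75°) = 1.475.
F_nw = 0.6 × 100 × 1.475 = 88.48 ksi.
R_n/Ω = (88.48 × 0.9279) / 2.0 = 41.05 kips.

R_n/Ω ≈ 41.1 kips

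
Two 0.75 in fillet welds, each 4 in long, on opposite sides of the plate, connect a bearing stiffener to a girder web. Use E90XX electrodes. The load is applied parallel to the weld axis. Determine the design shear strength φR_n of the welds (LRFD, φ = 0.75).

E90XX → F_EXX = 90 ksi.
Effective throat t_e = 0.707 × 0.75 = 0.5302 in.
Total length L = 8 in; A_we = 0.5302 × 8 = 4.242 in².
F_nw = 0.6 F_EXX = 0.6 × 90 = 54 ksi.
φR_n = 0.75 × 54 × 4.242 = 171.8 kips.

φR_n ≈ 172 kips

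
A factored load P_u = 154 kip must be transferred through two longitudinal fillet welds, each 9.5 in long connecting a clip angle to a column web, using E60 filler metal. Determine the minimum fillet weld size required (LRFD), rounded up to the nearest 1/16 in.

E60XX → F_EXX = 60 ksi.
Total weld length L = 19 in.
Required throat t_e = P_u / (φ × 0.6 F_EXX × L) = 154 / (0.75 × 0.6 × 60 × 19) = 0.3002 in.
Required leg w = t_e / 0.707 = 0.4246 in → use 7/16 in.

w = 7/16 in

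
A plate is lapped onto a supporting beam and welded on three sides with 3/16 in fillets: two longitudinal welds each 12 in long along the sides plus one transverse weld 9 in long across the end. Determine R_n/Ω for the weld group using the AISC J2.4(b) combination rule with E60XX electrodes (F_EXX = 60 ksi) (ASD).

t_e = 0.707 × 0.1875 = 0.1326 in.
R_nwl = 0.6 × 60 × 0.1326 × 24 = 114.5 kips (longitudinal, 2 welds).
R_nwt = 0.6 × 60 × 0.1326 × 9 = 42.95 kips (transverse, base value).
(i) R_nwl + R_nwt = 157.5 kips; (ii) 0.85 R_nwl + 1.5 R_nwt = 161.8 kips.
R_n = max = 161.8 kips [governs: (ii)]; R_n/Ω = 80.89 kips.

R_n/Ω ≈ 80.9 kips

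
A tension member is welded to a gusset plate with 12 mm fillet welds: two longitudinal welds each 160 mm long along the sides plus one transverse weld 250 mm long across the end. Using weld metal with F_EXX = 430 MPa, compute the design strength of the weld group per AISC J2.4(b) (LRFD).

φR_n ≈ 1060 kN

t_e = 0.707 × 12 = 8.484 mm.
R_nwl = 0.6 × 430 × 8.484 × 320 × 10⁻³ = 700.4 kN (longitudinal, 2 welds).
R_nwt = 0.6 × 430 × 8.484 × 250 × 10⁻³ = 547.2 kN (transverse, base value).
(i) R_nwl + R_nwt = 1248 kN; (ii) 0.85 R_nwl + 1.5 R_nwt = 1416 kN.
R_n = max = 1416 kN [governs: (ii)]; φR_n = 1062 kN.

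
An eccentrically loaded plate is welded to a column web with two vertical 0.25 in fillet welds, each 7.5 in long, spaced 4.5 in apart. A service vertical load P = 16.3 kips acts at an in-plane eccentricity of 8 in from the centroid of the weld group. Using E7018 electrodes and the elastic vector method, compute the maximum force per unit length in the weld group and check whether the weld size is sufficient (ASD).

f_max ≈ 4.55 kip/in; NOT adequate

E70XX → F_EXX = 70 ksi.
Total weld length L_w = 15 in. Treat welds as unit-width lines.
Polar moment about centroid: J = 2[d³/12 + d(b/2)²] = 2[7.5³/12 + 7.5×2.25²] = 146.2 in³.
Direct shear f_v = P/L_w = 16.3 / 15 = 1.087 kip/in (vertical).
Torsion M = P·e = 16.3 × 8 = 130.4 kip·in.
Critical point at (x, y) = (2.25, 3.75) from centroid. f_tx = M·y/J = 3.344 kip/in; f_ty = M·x/J = 2.006 kip/in.
Resultant f_max = √[f_tx² + (f_v + f_ty)²] = √[3.344² + (1.087 + 2.006)²] = 4.555 kip/in.
Capacity per unit length: r_n/Ω = (1/2.0) × 0.6 × 70 × (0.707 × 0.25) = 3.712 kip/in.
4.555 > 3.712 → NOT adequate.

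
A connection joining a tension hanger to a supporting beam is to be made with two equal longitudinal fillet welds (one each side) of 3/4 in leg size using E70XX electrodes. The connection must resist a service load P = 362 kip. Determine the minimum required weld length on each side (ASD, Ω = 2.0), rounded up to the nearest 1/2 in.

E70XX → F_EXX = 70 ksi.
Throat t_e = 0.707 × 0.75 = 0.5302 in.
r_n/Ω = (0.6 × 70 × 0.5302) / 2.0 = 11.14 kip/in.
L_req = P / (r_n/Ω) = 362 / 11.14 = 32.51 in total.
Per side: 32.51 / 2 = 16.25 in.
Round up → use L = 16.5 in on each side.

L = 16.5 in on each side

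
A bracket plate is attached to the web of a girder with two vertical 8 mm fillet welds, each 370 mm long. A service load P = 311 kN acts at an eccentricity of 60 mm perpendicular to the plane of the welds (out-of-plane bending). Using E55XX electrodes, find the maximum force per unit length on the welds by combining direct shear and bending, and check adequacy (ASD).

E55XX → F_EXX = 550 MPa.
L_w = 2 × 370 = 740 mm; section modulus (unit throat) S = 2 × L²/6 = 45630 mm².
Direct shear f_v = P/L_w = 311×10³/740 = 420.3 N/mm.
Moment M = P × e = 311×10³ × 60 = 18660000 N·mm; bending f_b = M/S = 408.9 N/mm.
f_max = √(f_v² + f_b²) = √(420.3² + 408.9²) = 586.4 N/mm.
r_n/Ω = (1/2.0) × 0.6 × 550 × (0.707 × 8) = 933.2 N/mm → adequate.

f_max ≈ 586 N/mm; adequate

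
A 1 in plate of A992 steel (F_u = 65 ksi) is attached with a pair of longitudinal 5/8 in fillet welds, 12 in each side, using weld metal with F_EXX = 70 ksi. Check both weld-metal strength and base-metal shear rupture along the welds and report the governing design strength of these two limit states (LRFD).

φR_n ≈ 334 kips (weld metal governs)

t_e = 0.707 × 0.625 = 0.4419 in; L = 24 in.
Weld metal: φR_n = 0.75 × 0.6 × 70 × 0.4419 × 24 = 334.1 kips.
Base metal (shear rupture): φR_n = 0.75 × 0.6 × 65 × 1 × 24 = 702 kips.
Governing: weld metal.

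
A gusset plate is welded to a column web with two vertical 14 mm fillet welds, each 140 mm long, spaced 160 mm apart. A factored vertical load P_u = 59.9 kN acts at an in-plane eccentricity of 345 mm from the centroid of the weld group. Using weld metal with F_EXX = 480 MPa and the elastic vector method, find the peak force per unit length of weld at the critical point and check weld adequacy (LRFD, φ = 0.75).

Total weld length L_w = 280 mm. Treat welds as unit-width lines.
Polar moment about centroid: J = 2[d³/12 + d(b/2)²] = 2[140³/12 + 140×80²] = 2249000 mm³.
Direct shear f_v = P/L_w = 59.9×10³ / 280 = 213.9 N/mm (vertical).
Torsion M = P·e = 59.9×10³ × 345 = 20666000 N·mm.
Critical point at (x, y) = (80, 70) from centroid. f_tx = M·y/J = 643.1 N/mm; f_ty = M·x/J = 735 N/mm.
Resultant f_max = √[f_tx² + (f_v + f_ty)²] = √[643.1² + (213.9 + 735)²] = 1146 N/mm.
Capacity per unit length: φr_n = 0.75 × 0.6 × 480 × (0.707 × 14) = 2138 N/mm.
1146 ≤ 2138 → adequate.

f_max ≈ 1150 N/mm; adequate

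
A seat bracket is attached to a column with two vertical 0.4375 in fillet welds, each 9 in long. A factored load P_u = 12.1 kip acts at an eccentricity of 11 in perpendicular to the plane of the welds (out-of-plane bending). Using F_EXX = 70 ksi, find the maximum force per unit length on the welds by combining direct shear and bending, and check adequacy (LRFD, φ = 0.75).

f_max ≈ 4.98 kip/in; adequate

L_w = 2 × 9 = 18 in; section modulus (unit throat) S = 2 × L²/6 = 27 in².
Direct shear f_v = P/L_w = 12.1/18 = 0.6722 kip/in.
Moment M = P × e = 12.1 × 11 = 133.1 kip·in; bending f_b = M/S = 4.93 kip/in.
f_max = √(f_v² + f_b²) = √(0.6722² + 4.93²) = 4.975 kip/in.
φr_n = 0.75 × 0.6 × 70 × (0.707 × 0.4375) = 9.743 kip/in → adequate.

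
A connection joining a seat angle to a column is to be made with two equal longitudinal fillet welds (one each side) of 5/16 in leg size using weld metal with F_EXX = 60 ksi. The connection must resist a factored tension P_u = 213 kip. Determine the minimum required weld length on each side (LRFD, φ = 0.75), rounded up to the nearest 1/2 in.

Throat t_e = 0.707 × 0.3125 = 0.2209 in.
φr_n = 0.75 × 0.6 × 60 × 0.2209 = 5.965 kip/in.
L_req = P_u / φr_n = 213 / 5.965 = 35.71 in total.
Per side: 35.71 / 2 = 17.85 in.
Round up → use L = 18 in on each side.

L = 18 in on each side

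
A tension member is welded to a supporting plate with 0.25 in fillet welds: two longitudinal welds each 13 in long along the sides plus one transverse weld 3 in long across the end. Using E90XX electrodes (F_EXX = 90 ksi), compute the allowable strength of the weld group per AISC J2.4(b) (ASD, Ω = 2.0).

R_n/Ω ≈ 138 kip

t_e = 0.707 × 0.25 = 0.1767 in.
R_nwl = 0.6 × 90 × 0.1767 × 26 = 248.2 kip (longitudinal, 2 welds).
R_nwt = 0.6 × 90 × 0.1767 × 3 = 28.63 kip (transverse, base value).
(i) R_nwl + R_nwt = 276.8 kip; (ii) 0.85 R_nwl + 1.5 R_nwt = 253.9 kip.
R_n = max = 276.8 kip [governs: (i)]; R_n/Ω = 138.4 kip.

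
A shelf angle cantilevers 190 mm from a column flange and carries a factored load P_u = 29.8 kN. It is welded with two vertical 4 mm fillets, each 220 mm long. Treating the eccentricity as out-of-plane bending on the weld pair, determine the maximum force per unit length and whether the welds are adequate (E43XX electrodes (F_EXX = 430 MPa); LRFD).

L_w = 2 × 220 = 440 mm; section modulus (unit throat) S = 2 × L²/6 = 16130 mm².
Direct shear f_v = P/L_w = 29.8×10³/440 = 67.73 N/mm.
Moment M = P × e = 29.8×10³ × 190 = 5662000 N·mm; bending f_b = M/S = 351 N/mm.
f_max = √(f_v² + f_b²) = √(67.73² + 351²) = 357.4 N/mm.
φr_n = 0.75 × 0.6 × 430 × (0.707 × 4) = 547.2 N/mm → adequate.

f_max ≈ 357 N/mm; adequate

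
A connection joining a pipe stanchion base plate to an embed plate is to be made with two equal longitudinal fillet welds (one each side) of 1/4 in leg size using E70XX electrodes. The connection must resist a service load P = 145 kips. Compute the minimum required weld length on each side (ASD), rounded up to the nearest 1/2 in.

E70XX → F_EXX = 70 ksi.
Throat t_e = 0.707 × 0.25 = 0.1767 in.
r_n/Ω = (0.6 × 70 × 0.1767) / 2.0 = 3.712 kip/in.
L_req = P / (r_n/Ω) = 145 / 3.712 = 39.07 in total.
Per side: 39.07 / 2 = 19.53 in.
Round up → use L = 20 in on each side.

L = 20 in on each side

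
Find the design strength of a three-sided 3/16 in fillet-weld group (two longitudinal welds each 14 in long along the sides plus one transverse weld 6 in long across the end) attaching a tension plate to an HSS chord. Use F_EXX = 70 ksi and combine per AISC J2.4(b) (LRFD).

t_e = 0.707 × 0.1875 = 0.1326 in.
R_nwl = 0.6 × 70 × 0.1326 × 28 = 155.9 kips (longitudinal, 2 welds).
R_nwt = 0.6 × 70 × 0.1326 × 6 = 33.41 kips (transverse, base value).
(i) R_nwl + R_nwt = 189.3 kips; (ii) 0.85 R_nwl + 1.5 R_nwt = 182.6 kips.
R_n = max = 189.3 kips [governs: (i)]; φR_n = 142 kips.

φR_n ≈ 142 kips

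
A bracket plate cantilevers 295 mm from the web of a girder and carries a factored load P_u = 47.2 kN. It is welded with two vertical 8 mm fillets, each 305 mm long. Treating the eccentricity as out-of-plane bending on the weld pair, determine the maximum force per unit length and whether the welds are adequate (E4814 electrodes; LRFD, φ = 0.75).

f_max ≈ 456 N/mm; adequate

E48XX → F_EXX = 480 MPa.
L_w = 2 × 305 = 610 mm; section modulus (unit throat) S = 2 × L²/6 = 31010 mm².
Direct shear f_v = P/L_w = 47.2×10³/610 = 77.38 N/mm.
Moment M = P × e = 47.2×10³ × 295 = 13924000 N·mm; bending f_b = M/S = 449 N/mm.
f_max = √(f_v² + f_b²) = √(77.38² + 449²) = 455.7 N/mm.
φr_n = 0.75 × 0.6 × 480 × (0.707 × 8) = 1222 N/mm → adequate.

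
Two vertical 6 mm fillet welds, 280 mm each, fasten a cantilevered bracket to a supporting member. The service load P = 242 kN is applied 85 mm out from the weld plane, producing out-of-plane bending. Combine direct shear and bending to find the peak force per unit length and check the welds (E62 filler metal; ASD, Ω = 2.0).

f_max ≈ 898 N/mm; NOT adequate

E62XX → F_EXX = 620 MPa.
L_w = 2 × 280 = 560 mm; section modulus (unit throat) S = 2 × L²/6 = 26130 mm².
Direct shear f_v = P/L_w = 242×10³/560 = 432.1 N/mm.
Moment M = P × e = 242×10³ × 85 = 20570000 N·mm; bending f_b = M/S = 787.1 N/mm.
f_max = √(f_v² + f_b²) = √(432.1² + 787.1²) = 897.9 N/mm.
r_n/Ω = (1/2.0) × 0.6 × 620 × (0.707 × 6) = 789 N/mm → NOT adequate.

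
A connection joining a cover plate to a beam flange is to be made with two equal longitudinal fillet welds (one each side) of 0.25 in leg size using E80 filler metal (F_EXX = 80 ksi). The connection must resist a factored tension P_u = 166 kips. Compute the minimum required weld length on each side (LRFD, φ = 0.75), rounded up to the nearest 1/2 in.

Throat t_e = 0.707 × 0.25 = 0.1767 in.
φr_n = 0.75 × 0.6 × 80 × 0.1767 = 6.363 kips/in.
L_req = P_u / φr_n = 166 / 6.363 = 26.09 in total.
Per side: 26.09 / 2 = 13.04 in.
Round up → use L = 13.5 in on each side.

L = 13.5 in on each side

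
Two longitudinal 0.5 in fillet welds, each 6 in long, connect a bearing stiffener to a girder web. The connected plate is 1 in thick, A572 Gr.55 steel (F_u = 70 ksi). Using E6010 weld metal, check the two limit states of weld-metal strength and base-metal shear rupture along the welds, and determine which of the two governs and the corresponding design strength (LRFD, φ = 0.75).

φR_n ≈ 115 kip (weld metal governs)

E60XX → F_EXX = 60 ksi.
t_e = 0.707 × 0.5 = 0.3535 in; L = 12 in.
Weld metal: φR_n = 0.75 × 0.6 × 60 × 0.3535 × 12 = 114.5 kip.
Base metal (shear rupture): φR_n = 0.75 × 0.6 × 70 × 1 × 12 = 378 kip.
Governing: weld metal.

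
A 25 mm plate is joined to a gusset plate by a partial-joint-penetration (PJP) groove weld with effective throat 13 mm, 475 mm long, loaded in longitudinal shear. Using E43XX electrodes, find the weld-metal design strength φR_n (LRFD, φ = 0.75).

φR_n ≈ 1190 kN

E43XX → F_EXX = 430 MPa.
Effective throat (given) t_e = 13 mm.
A_we = 13 × 475 = 6175 mm².
F_nw = 0.6 F_EXX = 258 MPa.
φR_n = 0.75 × 258 × 6175 × 10⁻³ = 1195 kN.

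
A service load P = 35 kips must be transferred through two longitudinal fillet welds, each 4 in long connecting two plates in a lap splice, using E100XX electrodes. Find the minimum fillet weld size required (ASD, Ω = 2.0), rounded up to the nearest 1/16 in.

w = 1/4 in

E100XX → F_EXX = 100 ksi.
Total weld length L = 8 in.
Required throat t_e = P × Ω / (0.6 F_EXX × L) = 35 × 2.0 / (0.6 × 100 × 8) = 0.1458 in.
Required leg w = t_e / 0.707 = 0.2063 in → use 1/4 in.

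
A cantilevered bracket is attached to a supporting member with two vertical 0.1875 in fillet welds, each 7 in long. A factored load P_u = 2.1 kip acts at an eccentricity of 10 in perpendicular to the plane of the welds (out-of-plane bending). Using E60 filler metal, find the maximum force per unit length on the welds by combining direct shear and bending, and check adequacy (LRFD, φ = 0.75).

f_max ≈ 1.29 kip/in; adequate

E60XX → F_EXX = 60 ksi.
L_w = 2 × 7 = 14 in; section modulus (unit throat) S = 2 × L²/6 = 16.33 in².
Direct shear f_v = P/L_w = 2.1/14 = 0.15 kip/in.
Moment M = P × e = 2.1 × 10 = 21 kip·in; bending f_b = M/S = 1.286 kip/in.
f_max = √(f_v² + f_b²) = √(0.15² + 1.286²) = 1.294 kip/in.
φr_n = 0.75 × 0.6 × 60 × (0.707 × 0.1875) = 3.579 kip/in → adequate.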